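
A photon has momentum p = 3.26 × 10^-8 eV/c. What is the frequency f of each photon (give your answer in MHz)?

7.88 MHz

Take h = 6.62607015 × 10^-34 J·s, c = 2.99792458 × 10^8 m/s, 1 eV = 1.602176634 × 10^-19 J.
Convert to SI: p = 3.26 × 10^-8 eV/c = 1.7422 × 10^-35 kg·m/s.
For a photon f = pc/h, so f = 7.883 × 10^6 Hz.
Converting to MHz: f = 7.883 MHz ≈ 7.88 MHz.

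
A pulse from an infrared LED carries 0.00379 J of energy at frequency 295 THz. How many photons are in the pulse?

1.94 × 10^16 photons

Per-photon energy: E = 1.955 × 10^-19 J (from frequency = 295 THz).
N = E_total / E_photon = 0.00379 J / 1.955 × 10^-19 J = 1.94 × 10^16.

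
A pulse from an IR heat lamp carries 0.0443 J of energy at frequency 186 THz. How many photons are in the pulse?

3.59 × 10^17 photons

Per-photon energy: E = 1.232 × 10^-19 J (from frequency = 186 THz).
N = E_total / E_photon = 0.0443 J / 1.232 × 10^-19 J = 3.59 × 10^17.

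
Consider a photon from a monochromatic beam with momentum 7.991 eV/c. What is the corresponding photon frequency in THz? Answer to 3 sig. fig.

Convert to SI: p = 7.991 eV/c = 4.2706 × 10^-27 kg·m/s.
For a photon f = pc/h, so f = 1.932 × 10^15 Hz.
Converting to THz: f = 1932 THz ≈ 1930 THz.

1930 THz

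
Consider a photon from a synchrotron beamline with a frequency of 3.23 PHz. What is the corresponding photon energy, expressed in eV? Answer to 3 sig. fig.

First convert: f = 3.23 PHz = 3.23·10^15 Hz.
Apply E = hf: E = 2.140·10^-18 J.
Converting to eV: E = 13.36 eV ≈ 13.4 eV.

13.4 eV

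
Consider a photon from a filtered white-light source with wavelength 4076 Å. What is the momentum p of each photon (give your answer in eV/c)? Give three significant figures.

In SI units: λ = 4076 Å = 4.076·10^-7 m.
The photon relation is p = h/λ, giving p = 1.626·10^-27 kg·m/s.
Converting to eV/c: p = 3.042 eV/c ≈ 3.04 eV/c.

3.04 eV/c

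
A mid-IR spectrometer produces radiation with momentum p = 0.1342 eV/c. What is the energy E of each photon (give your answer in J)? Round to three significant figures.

(c = 2.99792458e8 m/s, 1 eV = 1.602176634e-19 J.)
In SI units: p = 0.1342 eV/c = 7.1720e-29 kg·m/s.
The photon relation is E = pc, giving E = 2.150e-20 J.
So E ≈ 2.15e-20 J.

2.15e-20 J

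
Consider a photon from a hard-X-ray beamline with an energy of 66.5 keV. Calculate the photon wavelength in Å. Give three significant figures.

0.186 Å

In SI units: E = 66.5 keV = 1.0654 × 10^-14 J.
For a photon λ = hc/E, so λ = 1.864 × 10^-11 m.
Converting to Å: λ = 0.1864 Å ≈ 0.186 Å.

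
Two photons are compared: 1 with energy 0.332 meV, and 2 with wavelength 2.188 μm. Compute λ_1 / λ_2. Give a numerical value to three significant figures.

λ_1 = 0.003734 m (from energy = 0.332 meV, via λ = hc/E).
λ_2 = 2.188 × 10^-6 m (from wavelength = 2.188 μm, via λ given directly).
Ratio = 0.003734 / 2.188 × 10^-6 = 1710.

1710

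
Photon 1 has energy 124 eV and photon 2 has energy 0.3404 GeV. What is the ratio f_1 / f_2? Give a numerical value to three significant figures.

f_1 = 2.998 × 10^16 Hz (from energy = 124 eV, via f = E/h).
f_2 = 8.231 × 10^22 Hz (from energy = 0.3404 GeV, via f = E/h).
Ratio = 2.998 × 10^16 / 8.231 × 10^22 = 3.64 × 10^-7.

3.64 × 10^-7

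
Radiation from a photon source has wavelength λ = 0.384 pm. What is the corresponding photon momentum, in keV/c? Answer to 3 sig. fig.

3230 keV/c

Use h = 6.62607015e-34 J·s, c = 2.99792458e8 m/s, 1 eV = 1.602176634e-19 J.
Convert to SI: λ = 0.384 pm = 3.84e-13 m.
Since p = h/λ for a photon, p = 1.726e-21 kg·m/s.
Converting to keV/c: p = 3229 keV/c ≈ 3230 keV/c.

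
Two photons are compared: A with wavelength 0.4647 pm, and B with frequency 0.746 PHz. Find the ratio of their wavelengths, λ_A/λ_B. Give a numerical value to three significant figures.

1.16e-6

λ_A = 4.647e-13 m (from wavelength = 0.4647 pm, via λ given directly).
λ_B = 4.019e-7 m (from frequency = 0.746 PHz, via λ = c/f).
Ratio = 4.647e-13 / 4.019e-7 = 1.16e-6.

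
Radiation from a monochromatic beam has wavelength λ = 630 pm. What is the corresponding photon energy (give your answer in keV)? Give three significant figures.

1.97 keV

(h = 6.62607015 × 10^-34 J·s, c = 2.99792458 × 10^8 m/s, 1 eV = 1.602176634 × 10^-19 J.)
Convert to SI: λ = 630 pm = 6.3 × 10^-10 m.
For a photon E = hc/λ, so E = 3.153 × 10^-16 J.
Converting to keV: E = 1.968 keV ≈ 1.97 keV.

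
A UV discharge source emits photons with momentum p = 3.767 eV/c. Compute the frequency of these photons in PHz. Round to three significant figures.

First convert: p = 3.767 eV/c = 2.0132e-27 kg·m/s.
The photon relation is f = pc/h, giving f = 9.109e14 Hz.
Converting to PHz: f = 0.9109 PHz ≈ 0.911 PHz.

0.911 PHz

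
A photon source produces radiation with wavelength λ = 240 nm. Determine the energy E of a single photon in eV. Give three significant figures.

Use h = 6.62607015 × 10^-34 J·s, c = 2.99792458 × 10^8 m/s, 1 eV = 1.602176634 × 10^-19 J.
First convert: λ = 240 nm = 2.4 × 10^-7 m.
Since E = hc/λ for a photon, E = 8.277 × 10^-19 J.
Converting to eV: E = 5.166 eV ≈ 5.17 eV.

5.17 eV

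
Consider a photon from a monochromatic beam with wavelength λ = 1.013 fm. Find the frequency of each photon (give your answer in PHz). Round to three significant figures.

2.96e8 PHz

First convert: λ = 1.013 fm = 1.013e-15 m.
Apply f = c/λ: f = 2.959e23 Hz.
Converting to PHz: f = 2.959e8 PHz ≈ 2.96e8 PHz.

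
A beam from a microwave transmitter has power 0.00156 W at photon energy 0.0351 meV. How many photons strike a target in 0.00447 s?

Total energy: E_total = P·t = 0.00156 × 0.00447 = 6.973 × 10^-6 J.
Per-photon energy: E = 5.624 × 10^-24 J.
N = E_total / E_photon = 1.24 × 10^18.

1.24 × 10^18 photons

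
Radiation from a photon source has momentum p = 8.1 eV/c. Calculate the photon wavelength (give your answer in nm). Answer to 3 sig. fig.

153 nm

Use h = 6.62607015 × 10^-34 J·s, c = 2.99792458 × 10^8 m/s, 1 eV = 1.602176634 × 10^-19 J.
First convert: p = 8.1 eV/c = 4.3289 × 10^-27 kg·m/s.
The photon relation is λ = h/p, giving λ = 1.531 × 10^-7 m.
Converting to nm: λ = 153.1 nm ≈ 153 nm.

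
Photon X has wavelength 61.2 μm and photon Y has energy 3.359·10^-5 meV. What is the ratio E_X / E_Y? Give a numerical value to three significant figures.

E_X = 3.246·10^-21 J (from wavelength = 61.2 μm, via E = hc/λ).
E_Y = 5.382·10^-27 J (from energy = 3.359·10^-5 meV, via E given directly).
Ratio = 3.246·10^-21 / 5.382·10^-27 = 6.03·10^5.

6.03·10^5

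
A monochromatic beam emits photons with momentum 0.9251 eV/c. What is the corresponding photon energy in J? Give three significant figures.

1.48e-19 J

(c = 2.99792458e8 m/s, 1 eV = 1.602176634e-19 J.)
In SI units: p = 0.9251 eV/c = 4.9440e-28 kg·m/s.
Since E = pc for a photon, E = 1.482e-19 J.
So E ≈ 1.48e-19 J.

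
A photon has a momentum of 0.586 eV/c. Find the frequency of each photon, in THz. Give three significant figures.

142 THz

Use h = 6.62607015 × 10^-34 J·s, c = 2.99792458 × 10^8 m/s, 1 eV = 1.602176634 × 10^-19 J.
In SI units: p = 0.586 eV/c = 3.1318 × 10^-28 kg·m/s.
The photon relation is f = pc/h, giving f = 1.417 × 10^14 Hz.
Converting to THz: f = 141.7 THz ≈ 142 THz.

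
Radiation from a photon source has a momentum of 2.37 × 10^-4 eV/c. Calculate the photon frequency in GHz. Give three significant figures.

Convert to SI: p = 2.37 × 10^-4 eV/c = 1.2666 × 10^-31 kg·m/s.
Apply f = pc/h: f = 5.731 × 10^10 Hz.
Converting to GHz: f = 57.31 GHz ≈ 57.3 GHz.

57.3 GHz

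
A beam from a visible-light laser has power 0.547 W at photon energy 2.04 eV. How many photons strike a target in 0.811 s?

1.36·10^18 photons

Total energy: E_total = P·t = 0.547 × 0.811 = 0.4436 J.
Per-photon energy: E = 3.268·10^-19 J.
N = E_total / E_photon = 1.36·10^18.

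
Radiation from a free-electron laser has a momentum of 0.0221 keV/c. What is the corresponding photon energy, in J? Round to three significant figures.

Take c = 2.99792458e8 m/s, 1 eV = 1.602176634e-19 J.
Convert to SI: p = 0.0221 keV/c = 1.1811e-26 kg·m/s.
For a photon E = pc, so E = 3.541e-18 J.
So E ≈ 3.54e-18 J.

3.54e-18 J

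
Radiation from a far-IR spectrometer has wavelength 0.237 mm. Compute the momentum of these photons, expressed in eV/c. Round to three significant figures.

First convert: λ = 0.237 mm = 2.37 × 10^-4 m.
For a photon p = h/λ, so p = 2.796 × 10^-30 kg·m/s.
Converting to eV/c: p = 0.005231 eV/c ≈ 5.23 × 10^-3 eV/c.

5.23 × 10^-3 eV/c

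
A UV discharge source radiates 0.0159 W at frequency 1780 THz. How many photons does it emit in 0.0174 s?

Total energy: E_total = P·t = 0.0159 × 0.0174 = 2.767e-4 J.
Per-photon energy: E = 1.179e-18 J.
N = E_total / E_photon = 2.35e14.

2.35e14 photons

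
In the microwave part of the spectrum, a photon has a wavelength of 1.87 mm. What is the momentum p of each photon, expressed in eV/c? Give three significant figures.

6.63e-4 eV/c

Convert to SI: λ = 1.87 mm = 0.00187 m.
Apply p = h/λ: p = 3.543e-31 kg·m/s.
Converting to eV/c: p = 6.630e-4 eV/c ≈ 6.63e-4 eV/c.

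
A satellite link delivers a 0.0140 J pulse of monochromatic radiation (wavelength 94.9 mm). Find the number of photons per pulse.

6.69 × 10^21 photons

Per-photon energy: E = 2.093 × 10^-24 J (from wavelength = 94.9 mm).
N = E_total / E_photon = 0.0140 J / 2.093 × 10^-24 J = 6.69 × 10^21.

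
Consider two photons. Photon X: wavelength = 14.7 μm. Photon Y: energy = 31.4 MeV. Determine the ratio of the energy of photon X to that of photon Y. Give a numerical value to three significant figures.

2.69e-9

E_X = 1.351e-20 J (from wavelength = 14.7 μm, via E = hc/λ).
E_Y = 5.031e-12 J (from energy = 31.4 MeV, via E given directly).
Ratio = 1.351e-20 / 5.031e-12 = 2.69e-9.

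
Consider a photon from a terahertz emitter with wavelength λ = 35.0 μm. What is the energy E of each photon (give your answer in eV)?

0.0354 eV

Convert to SI: λ = 35.0 μm = 3.50e-5 m.
The photon relation is E = hc/λ, giving E = 5.676e-21 J.
Converting to eV: E = 0.03542 eV ≈ 0.0354 eV.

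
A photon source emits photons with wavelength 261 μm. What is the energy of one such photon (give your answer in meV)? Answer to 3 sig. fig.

4.75 meV

(h = 6.62607015 × 10^-34 J·s, c = 2.99792458 × 10^8 m/s, 1 eV = 1.602176634 × 10^-19 J.)
Convert to SI: λ = 261 μm = 2.61 × 10^-4 m.
The photon relation is E = hc/λ, giving E = 7.611 × 10^-22 J.
Converting to meV: E = 4.750 meV ≈ 4.75 meV.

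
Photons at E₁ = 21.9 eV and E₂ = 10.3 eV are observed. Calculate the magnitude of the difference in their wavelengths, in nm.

63.8 nm

Using λ = hc/E: λ₁ = 5.661·10^-8 m, λ₂ = 1.204·10^-7 m.
|Δλ| = |5.661·10^-8 − 1.204·10^-7| = 6.38·10^-8 m = 63.8 nm.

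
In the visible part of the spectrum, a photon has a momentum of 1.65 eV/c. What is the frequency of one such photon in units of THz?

Convert to SI: p = 1.65 eV/c = 8.8181 × 10^-28 kg·m/s.
Since f = pc/h for a photon, f = 3.990 × 10^14 Hz.
Converting to THz: f = 399.0 THz ≈ 399 THz.

399 THz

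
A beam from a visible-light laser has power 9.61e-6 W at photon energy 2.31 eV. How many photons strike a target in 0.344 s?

Total energy: E_total = P·t = 9.61e-6 × 0.344 = 3.306e-6 J.
Per-photon energy: E = 3.701e-19 J.
N = E_total / E_photon = 8.93e12.

8.93e12 photons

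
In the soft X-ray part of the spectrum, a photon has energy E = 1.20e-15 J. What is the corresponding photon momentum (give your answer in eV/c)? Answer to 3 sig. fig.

Use c = 2.99792458e8 m/s, 1 eV = 1.602176634e-19 J.
Since p = E/c for a photon, p = 4.003e-24 kg·m/s.
Converting to eV/c: p = 7490 eV/c ≈ 7490 eV/c.

7490 eV/c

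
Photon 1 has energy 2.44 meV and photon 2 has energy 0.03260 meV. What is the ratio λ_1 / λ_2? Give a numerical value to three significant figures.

λ_1 = 5.081e-4 m (from energy = 2.44 meV, via λ = hc/E).
λ_2 = 0.03803 m (from energy = 0.03260 meV, via λ = hc/E).
Ratio = 5.081e-4 / 0.03803 = 0.0134.

0.0134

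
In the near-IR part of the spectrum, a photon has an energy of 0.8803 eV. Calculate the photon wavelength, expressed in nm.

First convert: E = 0.8803 eV = 1.4104·10^-19 J.
The photon relation is λ = hc/E, giving λ = 1.408·10^-6 m.
Converting to nm: λ = 1408 nm ≈ 1410 nm.

1410 nm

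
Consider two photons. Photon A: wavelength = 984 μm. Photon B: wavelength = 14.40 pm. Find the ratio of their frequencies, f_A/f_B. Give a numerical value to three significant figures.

1.46 × 10^-8

f_A = 3.047 × 10^11 Hz (from wavelength = 984 μm, via f = c/λ).
f_B = 2.082 × 10^19 Hz (from wavelength = 14.40 pm, via f = c/λ).
Ratio = 3.047 × 10^11 / 2.082 × 10^19 = 1.46 × 10^-8.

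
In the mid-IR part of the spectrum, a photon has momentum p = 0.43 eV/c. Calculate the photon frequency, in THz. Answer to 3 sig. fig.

104 THz

Take h = 6.62607015e-34 J·s, c = 2.99792458e8 m/s, 1 eV = 1.602176634e-19 J.
First convert: p = 0.43 eV/c = 2.2980e-28 kg·m/s.
The photon relation is f = pc/h, giving f = 1.040e14 Hz.
Converting to THz: f = 104.0 THz ≈ 104 THz.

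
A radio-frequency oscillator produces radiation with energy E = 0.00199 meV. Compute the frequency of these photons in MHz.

(h = 6.62607015·10^-34 J·s, 1 eV = 1.602176634·10^-19 J.)
First convert: E = 0.00199 meV = 3.1883·10^-25 J.
Since f = E/h for a photon, f = 4.812·10^8 Hz.
Converting to MHz: f = 481.2 MHz ≈ 481 MHz.

481 MHz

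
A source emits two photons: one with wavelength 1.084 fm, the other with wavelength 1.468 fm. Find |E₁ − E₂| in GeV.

Using E = hc/λ: E₁ = 1.8325e-10 J, E₂ = 1.3532e-10 J.
|ΔE| = |1.8325e-10 − 1.3532e-10| = 4.79e-11 J = 0.299 GeV.

0.299 GeV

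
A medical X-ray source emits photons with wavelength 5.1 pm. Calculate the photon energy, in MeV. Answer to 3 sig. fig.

0.243 MeV

(h = 6.62607015 × 10^-34 J·s, c = 2.99792458 × 10^8 m/s, 1 eV = 1.602176634 × 10^-19 J.)
Convert to SI: λ = 5.1 pm = 5.1 × 10^-12 m.
For a photon E = hc/λ, so E = 3.895 × 10^-14 J.
Converting to MeV: E = 0.2431 MeV ≈ 0.243 MeV.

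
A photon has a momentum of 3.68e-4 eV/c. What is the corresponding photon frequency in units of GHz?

Take h = 6.62607015e-34 J·s, c = 2.99792458e8 m/s, 1 eV = 1.602176634e-19 J.
Convert to SI: p = 3.68e-4 eV/c = 1.9667e-31 kg·m/s.
Apply f = pc/h: f = 8.898e10 Hz.
Converting to GHz: f = 88.98 GHz ≈ 89.0 GHz.

89.0 GHz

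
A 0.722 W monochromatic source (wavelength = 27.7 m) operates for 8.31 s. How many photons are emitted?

8.37 × 10^26 photons

Total energy: E_total = P·t = 0.722 × 8.31 = 6.000 J.
Per-photon energy: E = 7.171 × 10^-27 J.
N = E_total / E_photon = 8.37 × 10^26.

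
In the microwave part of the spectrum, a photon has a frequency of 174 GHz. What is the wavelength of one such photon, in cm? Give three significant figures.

Take c = 2.99792458e8 m/s.
In SI units: f = 174 GHz = 1.74e11 Hz.
The photon relation is λ = c/f, giving λ = 0.001723 m.
Converting to cm: λ = 0.1723 cm ≈ 0.172 cm.

0.172 cm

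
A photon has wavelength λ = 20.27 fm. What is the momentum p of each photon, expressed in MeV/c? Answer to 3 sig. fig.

Convert to SI: λ = 20.27 fm = 2.027e-14 m.
For a photon p = h/λ, so p = 3.269e-20 kg·m/s.
Converting to MeV/c: p = 61.17 MeV/c ≈ 61.2 MeV/c.

61.2 MeV/c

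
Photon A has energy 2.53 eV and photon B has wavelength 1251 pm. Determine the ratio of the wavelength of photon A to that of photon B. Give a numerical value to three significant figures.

392

λ_A = 4.901e-7 m (from energy = 2.53 eV, via λ = hc/E).
λ_B = 1.251e-9 m (from wavelength = 1251 pm, via λ given directly).
Ratio = 4.901e-7 / 1.251e-9 = 392.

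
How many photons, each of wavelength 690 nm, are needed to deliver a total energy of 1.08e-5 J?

3.75e13 photons

Per-photon energy: E = 2.879e-19 J (from wavelength = 690 nm).
N = E_total / E_photon = 1.08e-5 J / 2.879e-19 J = 3.75e13.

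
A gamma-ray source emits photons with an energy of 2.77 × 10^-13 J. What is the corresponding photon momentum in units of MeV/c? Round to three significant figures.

Since p = E/c for a photon, p = 9.240 × 10^-22 kg·m/s.
Converting to MeV/c: p = 1.729 MeV/c ≈ 1.73 MeV/c.

1.73 MeV/c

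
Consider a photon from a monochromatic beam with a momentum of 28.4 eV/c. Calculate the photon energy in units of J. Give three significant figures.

4.55·10^-18 J

In SI units: p = 28.4 eV/c = 1.5178·10^-26 kg·m/s.
The photon relation is E = pc, giving E = 4.550·10^-18 J.
So E ≈ 4.55·10^-18 J.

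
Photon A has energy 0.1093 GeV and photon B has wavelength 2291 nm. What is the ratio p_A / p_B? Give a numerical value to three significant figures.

2.02 × 10^8

p_A = 5.841 × 10^-20 kg·m/s (from energy = 0.1093 GeV, via p = E/c).
p_B = 2.892 × 10^-28 kg·m/s (from wavelength = 2291 nm, via p = h/λ).
Ratio = 5.841 × 10^-20 / 2.892 × 10^-28 = 2.02 × 10^8.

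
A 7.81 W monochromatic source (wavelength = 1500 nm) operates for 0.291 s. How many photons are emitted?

Total energy: E_total = P·t = 7.81 × 0.291 = 2.273 J.
Per-photon energy: E = 1.324e-19 J.
N = E_total / E_photon = 1.72e19.

1.72e19 photons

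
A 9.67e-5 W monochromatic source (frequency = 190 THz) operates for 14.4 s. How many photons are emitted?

1.11e16 photons

Total energy: E_total = P·t = 9.67e-5 × 14.4 = 0.001392 J.
Per-photon energy: E = 1.259e-19 J.
N = E_total / E_photon = 1.11e16.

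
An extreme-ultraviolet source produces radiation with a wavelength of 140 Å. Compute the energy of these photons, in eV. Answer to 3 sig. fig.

Use h = 6.62607015e-34 J·s, c = 2.99792458e8 m/s, 1 eV = 1.602176634e-19 J.
First convert: λ = 140 Å = 1.4e-8 m.
For a photon E = hc/λ, so E = 1.419e-17 J.
Converting to eV: E = 88.56 eV ≈ 88.6 eV.

88.6 eV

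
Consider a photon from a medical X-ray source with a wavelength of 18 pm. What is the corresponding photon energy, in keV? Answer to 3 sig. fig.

First convert: λ = 18 pm = 1.8 × 10^-11 m.
Since E = hc/λ for a photon, E = 1.104 × 10^-14 J.
Converting to keV: E = 68.88 keV ≈ 68.9 keV.

68.9 keV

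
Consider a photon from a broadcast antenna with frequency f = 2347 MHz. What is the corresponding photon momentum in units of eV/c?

First convert: f = 2347 MHz = 2.347 × 10^9 Hz.
For a photon p = hf/c, so p = 5.187 × 10^-33 kg·m/s.
Converting to eV/c: p = 9.706 × 10^-6 eV/c ≈ 9.71 × 10^-6 eV/c.

9.71 × 10^-6 eV/c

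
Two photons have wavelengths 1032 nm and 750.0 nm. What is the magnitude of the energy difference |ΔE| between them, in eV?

0.452 eV

Using E = hc/λ: E₁ = 1.9249e-19 J, E₂ = 2.6486e-19 J.
|ΔE| = |1.9249e-19 − 2.6486e-19| = 7.24e-20 J = 0.452 eV.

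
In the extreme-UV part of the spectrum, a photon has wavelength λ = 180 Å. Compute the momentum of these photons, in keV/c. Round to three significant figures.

0.0689 keV/c

Convert to SI: λ = 180 Å = 1.8·10^-8 m.
Since p = h/λ for a photon, p = 3.681·10^-26 kg·m/s.
Converting to keV/c: p = 0.06888 keV/c ≈ 0.0689 keV/c.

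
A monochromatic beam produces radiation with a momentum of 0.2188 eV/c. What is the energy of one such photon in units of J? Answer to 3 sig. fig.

3.51 × 10^-20 J

Convert to SI: p = 0.2188 eV/c = 1.1693 × 10^-28 kg·m/s.
For a photon E = pc, so E = 3.506 × 10^-20 J.
So E ≈ 3.51 × 10^-20 J.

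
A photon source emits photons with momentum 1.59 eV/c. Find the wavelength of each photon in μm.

(h = 6.62607015e-34 J·s, c = 2.99792458e8 m/s, 1 eV = 1.602176634e-19 J.)
Convert to SI: p = 1.59 eV/c = 8.4974e-28 kg·m/s.
For a photon λ = h/p, so λ = 7.798e-7 m.
Converting to μm: λ = 0.7798 μm ≈ 0.780 μm.

0.780 μm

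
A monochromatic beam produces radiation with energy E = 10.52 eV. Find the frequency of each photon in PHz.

2.54 PHz

(h = 6.62607015·10^-34 J·s, 1 eV = 1.602176634·10^-19 J.)
In SI units: E = 10.52 eV = 1.6855·10^-18 J.
Apply f = E/h: f = 2.544·10^15 Hz.
Converting to PHz: f = 2.544 PHz ≈ 2.54 PHz.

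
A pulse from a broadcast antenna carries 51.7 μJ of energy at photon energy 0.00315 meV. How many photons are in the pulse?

1.02e20 photons

Per-photon energy: E = 5.047e-25 J (from energy = 0.00315 meV).
N = E_total / E_photon = 5.17e-5 J / 5.047e-25 J = 1.02e20.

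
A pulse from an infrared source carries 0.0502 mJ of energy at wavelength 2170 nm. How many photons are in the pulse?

5.48 × 10^14 photons

Per-photon energy: E = 9.154 × 10^-20 J (from wavelength = 2170 nm).
N = E_total / E_photon = 5.02 × 10^-5 J / 9.154 × 10^-20 J = 5.48 × 10^14.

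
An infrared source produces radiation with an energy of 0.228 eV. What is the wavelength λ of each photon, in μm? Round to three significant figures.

(h = 6.62607015 × 10^-34 J·s, c = 2.99792458 × 10^8 m/s, 1 eV = 1.602176634 × 10^-19 J.)
Convert to SI: E = 0.228 eV = 3.6530 × 10^-20 J.
For a photon λ = hc/E, so λ = 5.438 × 10^-6 m.
Converting to μm: λ = 5.438 μm ≈ 5.44 μm.

5.44 μm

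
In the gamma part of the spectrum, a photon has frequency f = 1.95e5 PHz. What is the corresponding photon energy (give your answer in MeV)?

0.806 MeV

In SI units: f = 1.95e5 PHz = 1.95e20 Hz.
Since E = hf for a photon, E = 1.292e-13 J.
Converting to MeV: E = 0.8065 MeV ≈ 0.806 MeV.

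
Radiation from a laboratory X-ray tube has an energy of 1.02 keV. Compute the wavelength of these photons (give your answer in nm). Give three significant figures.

1.22 nm

Take h = 6.62607015e-34 J·s, c = 2.99792458e8 m/s, 1 eV = 1.602176634e-19 J.
Convert to SI: E = 1.02 keV = 1.6342e-16 J.
Since λ = hc/E for a photon, λ = 1.216e-9 m.
Converting to nm: λ = 1.216 nm ≈ 1.22 nm.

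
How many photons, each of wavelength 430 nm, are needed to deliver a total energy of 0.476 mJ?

Per-photon energy: E = 4.620 × 10^-19 J (from wavelength = 430 nm).
N = E_total / E_photon = 4.76 × 10^-4 J / 4.620 × 10^-19 J = 1.03 × 10^15.

1.03 × 10^15 photons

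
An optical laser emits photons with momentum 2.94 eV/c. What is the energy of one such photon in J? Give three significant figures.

4.71 × 10^-19 J

Convert to SI: p = 2.94 eV/c = 1.5712 × 10^-27 kg·m/s.
Since E = pc for a photon, E = 4.710 × 10^-19 J.
So E ≈ 4.71 × 10^-19 J.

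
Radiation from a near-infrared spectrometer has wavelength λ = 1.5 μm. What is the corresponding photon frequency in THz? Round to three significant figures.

200 THz

First convert: λ = 1.5 μm = 1.5e-6 m.
Apply f = c/λ: f = 1.999e14 Hz.
Converting to THz: f = 199.9 THz ≈ 200 THz.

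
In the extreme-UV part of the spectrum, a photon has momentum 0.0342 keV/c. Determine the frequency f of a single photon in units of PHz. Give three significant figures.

Take h = 6.62607015e-34 J·s, c = 2.99792458e8 m/s, 1 eV = 1.602176634e-19 J.
In SI units: p = 0.0342 keV/c = 1.8277e-26 kg·m/s.
For a photon f = pc/h, so f = 8.270e15 Hz.
Converting to PHz: f = 8.270 PHz ≈ 8.27 PHz.

8.27 PHz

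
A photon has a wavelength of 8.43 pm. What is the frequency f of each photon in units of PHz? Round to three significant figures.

3.56 × 10^4 PHz

Convert to SI: λ = 8.43 pm = 8.43 × 10^-12 m.
For a photon f = c/λ, so f = 3.556 × 10^19 Hz.
Converting to PHz: f = 35560 PHz ≈ 3.56 × 10^4 PHz.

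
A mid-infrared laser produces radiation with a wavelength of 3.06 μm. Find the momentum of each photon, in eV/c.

0.405 eV/c

In SI units: λ = 3.06 μm = 3.06 × 10^-6 m.
Since p = h/λ for a photon, p = 2.165 × 10^-28 kg·m/s.
Converting to eV/c: p = 0.4052 eV/c ≈ 0.405 eV/c.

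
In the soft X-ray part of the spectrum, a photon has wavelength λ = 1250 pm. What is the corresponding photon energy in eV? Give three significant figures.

992 eV

In SI units: λ = 1250 pm = 1.25e-9 m.
Apply E = hc/λ: E = 1.589e-16 J.
Converting to eV: E = 991.9 eV ≈ 992 eV.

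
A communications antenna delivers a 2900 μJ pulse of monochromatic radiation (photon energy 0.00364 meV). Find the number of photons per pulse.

Per-photon energy: E = 5.832 × 10^-25 J (from energy = 0.00364 meV).
N = E_total / E_photon = 0.00290 J / 5.832 × 10^-25 J = 4.97 × 10^21.

4.97 × 10^21 photons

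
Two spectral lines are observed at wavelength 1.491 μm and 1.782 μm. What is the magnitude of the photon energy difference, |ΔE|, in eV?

Using E = hc/λ: E₁ = 1.3323e-19 J, E₂ = 1.1147e-19 J.
|ΔE| = |1.3323e-19 − 1.1147e-19| = 2.18e-20 J = 0.136 eV.

0.136 eV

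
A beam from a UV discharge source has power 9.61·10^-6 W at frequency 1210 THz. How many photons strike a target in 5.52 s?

Total energy: E_total = P·t = 9.61·10^-6 × 5.52 = 5.305·10^-5 J.
Per-photon energy: E = 8.018·10^-19 J.
N = E_total / E_photon = 6.62·10^13.

6.62·10^13 photons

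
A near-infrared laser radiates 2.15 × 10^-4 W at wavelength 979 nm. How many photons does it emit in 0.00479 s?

Total energy: E_total = P·t = 2.15 × 10^-4 × 0.00479 = 1.030 × 10^-6 J.
Per-photon energy: E = 2.029 × 10^-19 J.
N = E_total / E_photon = 5.08 × 10^12.

5.08 × 10^12 photons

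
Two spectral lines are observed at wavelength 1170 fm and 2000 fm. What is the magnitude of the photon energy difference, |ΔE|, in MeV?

Using E = hc/λ: E₁ = 1.698 × 10^-13 J, E₂ = 9.932 × 10^-14 J.
|ΔE| = |1.698 × 10^-13 − 9.932 × 10^-14| = 7.05 × 10^-14 J = 0.440 MeV.

0.440 MeV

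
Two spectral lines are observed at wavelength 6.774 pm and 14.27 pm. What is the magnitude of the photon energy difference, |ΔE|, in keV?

Using E = hc/λ: E₁ = 2.9325 × 10^-14 J, E₂ = 1.3920 × 10^-14 J.
|ΔE| = |2.9325 × 10^-14 − 1.3920 × 10^-14| = 1.54 × 10^-14 J = 96.1 keV.

96.1 keV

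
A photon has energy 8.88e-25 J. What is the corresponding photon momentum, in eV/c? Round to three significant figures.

Since p = E/c for a photon, p = 2.962e-33 kg·m/s.
Converting to eV/c: p = 5.542e-6 eV/c ≈ 5.54e-6 eV/c.

5.54e-6 eV/c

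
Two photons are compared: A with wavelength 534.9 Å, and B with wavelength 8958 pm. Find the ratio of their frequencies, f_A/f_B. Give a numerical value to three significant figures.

0.167

f_A = 5.605·10^15 Hz (from wavelength = 534.9 Å, via f = c/λ).
f_B = 3.347·10^16 Hz (from wavelength = 8958 pm, via f = c/λ).
Ratio = 5.605·10^15 / 3.347·10^16 = 0.167.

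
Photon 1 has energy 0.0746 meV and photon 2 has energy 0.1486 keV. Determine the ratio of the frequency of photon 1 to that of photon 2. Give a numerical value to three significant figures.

f_1 = 1.804e10 Hz (from energy = 0.0746 meV, via f = E/h).
f_2 = 3.593e16 Hz (from energy = 0.1486 keV, via f = E/h).
Ratio = 1.804e10 / 3.593e16 = 5.02e-7.

5.02e-7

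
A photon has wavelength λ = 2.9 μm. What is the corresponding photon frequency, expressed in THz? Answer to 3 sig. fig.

103 THz

In SI units: λ = 2.9 μm = 2.9e-6 m.
Apply f = c/λ: f = 1.034e14 Hz.
Converting to THz: f = 103.4 THz ≈ 103 THz.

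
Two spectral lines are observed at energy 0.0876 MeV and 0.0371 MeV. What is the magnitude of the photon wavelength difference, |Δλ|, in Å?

0.193 Å

Using λ = hc/E: λ₁ = 1.415e-11 m, λ₂ = 3.342e-11 m.
|Δλ| = |1.415e-11 − 3.342e-11| = 1.93e-11 m = 0.193 Å.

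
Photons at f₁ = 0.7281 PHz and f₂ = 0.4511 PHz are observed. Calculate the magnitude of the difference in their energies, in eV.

Using E = hf: E₁ = 4.8244 × 10^-19 J, E₂ = 2.9890 × 10^-19 J.
|ΔE| = |4.8244 × 10^-19 − 2.9890 × 10^-19| = 1.84 × 10^-19 J = 1.15 eV.

1.15 eV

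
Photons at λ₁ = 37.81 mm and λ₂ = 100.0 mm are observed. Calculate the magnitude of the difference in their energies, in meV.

0.0204 meV

Using E = hc/λ: E₁ = 5.2538 × 10^-24 J, E₂ = 1.9864 × 10^-24 J.
|ΔE| = |5.2538 × 10^-24 − 1.9864 × 10^-24| = 3.27 × 10^-24 J = 0.0204 meV.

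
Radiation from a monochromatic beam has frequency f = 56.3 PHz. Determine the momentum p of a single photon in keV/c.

First convert: f = 56.3 PHz = 5.63e16 Hz.
For a photon p = hf/c, so p = 1.244e-25 kg·m/s.
Converting to keV/c: p = 0.2328 keV/c ≈ 0.233 keV/c.

0.233 keV/c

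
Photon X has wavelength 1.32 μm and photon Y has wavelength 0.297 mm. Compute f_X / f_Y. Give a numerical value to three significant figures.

f_X = 2.271e14 Hz (from wavelength = 1.32 μm, via f = c/λ).
f_Y = 1.009e12 Hz (from wavelength = 0.297 mm, via f = c/λ).
Ratio = 2.271e14 / 1.009e12 = 225.

225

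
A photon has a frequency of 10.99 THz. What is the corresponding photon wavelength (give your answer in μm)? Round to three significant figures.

Take c = 2.99792458e8 m/s.
In SI units: f = 10.99 THz = 1.099e13 Hz.
The photon relation is λ = c/f, giving λ = 2.728e-5 m.
Converting to μm: λ = 27.28 μm ≈ 27.3 μm.

27.3 μm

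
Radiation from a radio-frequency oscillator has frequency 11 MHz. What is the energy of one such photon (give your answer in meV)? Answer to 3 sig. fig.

Convert to SI: f = 11 MHz = 1.1e7 Hz.
Since E = hf for a photon, E = 7.289e-27 J.
Converting to meV: E = 4.549e-5 meV ≈ 4.55e-5 meV.

4.55e-5 meV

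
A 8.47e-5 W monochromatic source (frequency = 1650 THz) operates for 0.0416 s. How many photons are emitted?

3.22e12 photons

Total energy: E_total = P·t = 8.47e-5 × 0.0416 = 3.524e-6 J.
Per-photon energy: E = 1.093e-18 J.
N = E_total / E_photon = 3.22e12.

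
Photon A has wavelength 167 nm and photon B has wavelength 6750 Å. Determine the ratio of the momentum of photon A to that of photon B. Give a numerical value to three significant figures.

4.04

p_A = 3.968 × 10^-27 kg·m/s (from wavelength = 167 nm, via p = h/λ).
p_B = 9.816 × 10^-28 kg·m/s (from wavelength = 6750 Å, via p = h/λ).
Ratio = 3.968 × 10^-27 / 9.816 × 10^-28 = 4.04.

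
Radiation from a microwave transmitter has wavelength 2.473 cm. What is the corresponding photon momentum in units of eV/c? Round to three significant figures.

5.01 × 10^-5 eV/c

First convert: λ = 2.473 cm = 0.02473 m.
Since p = h/λ for a photon, p = 2.679 × 10^-32 kg·m/s.
Converting to eV/c: p = 5.014 × 10^-5 eV/c ≈ 5.01 × 10^-5 eV/c.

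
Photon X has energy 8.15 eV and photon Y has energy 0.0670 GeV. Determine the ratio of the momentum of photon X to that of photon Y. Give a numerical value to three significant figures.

1.22·10^-7

p_X = 4.356·10^-27 kg·m/s (from energy = 8.15 eV, via p = E/c).
p_Y = 3.581·10^-20 kg·m/s (from energy = 0.0670 GeV, via p = E/c).
Ratio = 4.356·10^-27 / 3.581·10^-20 = 1.22·10^-7.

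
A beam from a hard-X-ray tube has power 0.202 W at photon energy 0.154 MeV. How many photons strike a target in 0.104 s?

8.51e11 photons

Total energy: E_total = P·t = 0.202 × 0.104 = 0.02101 J.
Per-photon energy: E = 2.467e-14 J.
N = E_total / E_photon = 8.51e11.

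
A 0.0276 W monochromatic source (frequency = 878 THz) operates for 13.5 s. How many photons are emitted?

Total energy: E_total = P·t = 0.0276 × 13.5 = 0.3726 J.
Per-photon energy: E = 5.818e-19 J.
N = E_total / E_photon = 6.40e17.

6.40e17 photons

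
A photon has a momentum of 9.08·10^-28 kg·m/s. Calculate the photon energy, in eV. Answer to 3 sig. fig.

For a photon E = pc, so E = 2.722·10^-19 J.
Converting to eV: E = 1.699 eV ≈ 1.70 eV.

1.70 eV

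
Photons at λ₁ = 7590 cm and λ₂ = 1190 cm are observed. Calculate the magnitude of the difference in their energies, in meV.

Using E = hc/λ: E₁ = 2.617e-27 J, E₂ = 1.669e-26 J.
|ΔE| = |2.617e-27 − 1.669e-26| = 1.41e-26 J = 8.79e-5 meV.

8.79e-5 meV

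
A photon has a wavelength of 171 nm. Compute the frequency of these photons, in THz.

In SI units: λ = 171 nm = 1.71e-7 m.
For a photon f = c/λ, so f = 1.753e15 Hz.
Converting to THz: f = 1753 THz ≈ 1750 THz.

1750 THz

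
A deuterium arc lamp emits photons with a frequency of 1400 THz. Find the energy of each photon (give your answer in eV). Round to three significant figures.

5.79 eV

Convert to SI: f = 1400 THz = 1.4 × 10^15 Hz.
The photon relation is E = hf, giving E = 9.276 × 10^-19 J.
Converting to eV: E = 5.790 eV ≈ 5.79 eV.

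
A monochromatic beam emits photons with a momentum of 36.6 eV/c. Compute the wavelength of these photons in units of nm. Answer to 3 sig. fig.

33.9 nm

Use h = 6.62607015 × 10^-34 J·s, c = 2.99792458 × 10^8 m/s, 1 eV = 1.602176634 × 10^-19 J.
First convert: p = 36.6 eV/c = 1.9560 × 10^-26 kg·m/s.
The photon relation is λ = h/p, giving λ = 3.388 × 10^-8 m.
Converting to nm: λ = 33.88 nm ≈ 33.9 nm.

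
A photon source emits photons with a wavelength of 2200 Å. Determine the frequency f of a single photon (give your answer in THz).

Take c = 2.99792458e8 m/s.
In SI units: λ = 2200 Å = 2.20e-7 m.
Since f = c/λ for a photon, f = 1.363e15 Hz.
Converting to THz: f = 1363 THz ≈ 1360 THz.

1360 THz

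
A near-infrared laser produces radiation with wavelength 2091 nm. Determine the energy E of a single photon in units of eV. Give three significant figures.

Take h = 6.62607015e-34 J·s, c = 2.99792458e8 m/s, 1 eV = 1.602176634e-19 J.
First convert: λ = 2091 nm = 2.091e-6 m.
The photon relation is E = hc/λ, giving E = 9.500e-20 J.
Converting to eV: E = 0.5929 eV ≈ 0.593 eV.

0.593 eV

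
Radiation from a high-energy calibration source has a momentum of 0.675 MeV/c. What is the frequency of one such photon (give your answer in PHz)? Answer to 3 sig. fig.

Use h = 6.62607015 × 10^-34 J·s, c = 2.99792458 × 10^8 m/s, 1 eV = 1.602176634 × 10^-19 J.
First convert: p = 0.675 MeV/c = 3.6074 × 10^-22 kg·m/s.
For a photon f = pc/h, so f = 1.632 × 10^20 Hz.
Converting to PHz: f = 163200 PHz ≈ 1.63 × 10^5 PHz.

1.63 × 10^5 PHz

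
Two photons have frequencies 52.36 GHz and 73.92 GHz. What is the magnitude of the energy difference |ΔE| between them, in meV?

Using E = hf: E₁ = 3.4694e-23 J, E₂ = 4.8980e-23 J.
|ΔE| = |3.4694e-23 − 4.8980e-23| = 1.43e-23 J = 0.0892 meV.

0.0892 meV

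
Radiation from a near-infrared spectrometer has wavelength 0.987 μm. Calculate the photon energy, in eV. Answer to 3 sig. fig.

1.26 eV

Use h = 6.62607015e-34 J·s, c = 2.99792458e8 m/s, 1 eV = 1.602176634e-19 J.
Convert to SI: λ = 0.987 μm = 9.87e-7 m.
The photon relation is E = hc/λ, giving E = 2.013e-19 J.
Converting to eV: E = 1.256 eV ≈ 1.26 eV.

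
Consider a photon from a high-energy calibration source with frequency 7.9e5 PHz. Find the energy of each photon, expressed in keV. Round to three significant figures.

3270 keV

Convert to SI: f = 7.9e5 PHz = 7.9e20 Hz.
The photon relation is E = hf, giving E = 5.235e-13 J.
Converting to keV: E = 3267 keV ≈ 3270 keV.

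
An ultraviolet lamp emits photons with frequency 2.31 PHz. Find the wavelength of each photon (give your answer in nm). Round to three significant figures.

130 nm

First convert: f = 2.31 PHz = 2.31e15 Hz.
Apply λ = c/f: λ = 1.298e-7 m.
Converting to nm: λ = 129.8 nm ≈ 130 nm.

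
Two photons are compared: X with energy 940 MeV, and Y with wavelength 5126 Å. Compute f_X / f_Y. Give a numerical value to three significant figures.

3.89 × 10^8

f_X = 2.273 × 10^23 Hz (from energy = 940 MeV, via f = E/h).
f_Y = 5.848 × 10^14 Hz (from wavelength = 5126 Å, via f = c/λ).
Ratio = 2.273 × 10^23 / 5.848 × 10^14 = 3.89 × 10^8.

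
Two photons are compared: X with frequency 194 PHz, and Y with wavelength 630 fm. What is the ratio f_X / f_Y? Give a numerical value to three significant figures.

f_X = 1.940 × 10^17 Hz (from frequency = 194 PHz, via f given directly).
f_Y = 4.759 × 10^20 Hz (from wavelength = 630 fm, via f = c/λ).
Ratio = 1.940 × 10^17 / 4.759 × 10^20 = 4.08 × 10^-4.

4.08 × 10^-4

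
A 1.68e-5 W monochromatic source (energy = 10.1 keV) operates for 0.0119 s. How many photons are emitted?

Total energy: E_total = P·t = 1.68e-5 × 0.0119 = 1.999e-7 J.
Per-photon energy: E = 1.618e-15 J.
N = E_total / E_photon = 1.24e8.

1.24e8 photons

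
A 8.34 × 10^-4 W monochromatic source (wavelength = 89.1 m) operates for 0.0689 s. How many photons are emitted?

2.58 × 10^22 photons

Total energy: E_total = P·t = 8.34 × 10^-4 × 0.0689 = 5.746 × 10^-5 J.
Per-photon energy: E = 2.229 × 10^-27 J.
N = E_total / E_photon = 2.58 × 10^22.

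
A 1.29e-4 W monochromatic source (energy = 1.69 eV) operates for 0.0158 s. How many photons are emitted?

Total energy: E_total = P·t = 1.29e-4 × 0.0158 = 2.038e-6 J.
Per-photon energy: E = 2.708e-19 J.
N = E_total / E_photon = 7.53e12.

7.53e12 photons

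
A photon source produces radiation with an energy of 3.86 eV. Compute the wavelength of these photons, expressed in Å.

3210 Å

First convert: E = 3.86 eV = 6.1844·10^-19 J.
Since λ = hc/E for a photon, λ = 3.212·10^-7 m.
Converting to Å: λ = 3212 Å ≈ 3210 Å.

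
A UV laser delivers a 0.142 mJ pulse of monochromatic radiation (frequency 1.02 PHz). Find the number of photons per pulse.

Per-photon energy: E = 6.759 × 10^-19 J (from frequency = 1.02 PHz).
N = E_total / E_photon = 1.42 × 10^-4 J / 6.759 × 10^-19 J = 2.10 × 10^14.

2.10 × 10^14 photons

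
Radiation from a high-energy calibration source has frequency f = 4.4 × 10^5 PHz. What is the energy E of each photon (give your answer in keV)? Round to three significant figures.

1820 keV

In SI units: f = 4.4 × 10^5 PHz = 4.4 × 10^20 Hz.
The photon relation is E = hf, giving E = 2.915 × 10^-13 J.
Converting to keV: E = 1820 keV ≈ 1820 keV.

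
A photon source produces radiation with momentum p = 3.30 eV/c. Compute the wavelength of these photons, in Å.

In SI units: p = 3.30 eV/c = 1.7636e-27 kg·m/s.
The photon relation is λ = h/p, giving λ = 3.757e-7 m.
Converting to Å: λ = 3757 Å ≈ 3760 Å.

3760 Å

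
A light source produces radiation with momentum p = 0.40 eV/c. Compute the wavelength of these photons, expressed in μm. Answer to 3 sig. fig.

3.10 μm

Use h = 6.62607015 × 10^-34 J·s, c = 2.99792458 × 10^8 m/s, 1 eV = 1.602176634 × 10^-19 J.
Convert to SI: p = 0.40 eV/c = 2.1377 × 10^-28 kg·m/s.
For a photon λ = h/p, so λ = 3.100 × 10^-6 m.
Converting to μm: λ = 3.100 μm ≈ 3.10 μm.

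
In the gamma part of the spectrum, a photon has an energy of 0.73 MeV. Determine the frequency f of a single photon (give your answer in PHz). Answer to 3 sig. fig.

In SI units: E = 0.73 MeV = 1.1696e-13 J.
Since f = E/h for a photon, f = 1.765e20 Hz.
Converting to PHz: f = 176500 PHz ≈ 1.77e5 PHz.

1.77e5 PHz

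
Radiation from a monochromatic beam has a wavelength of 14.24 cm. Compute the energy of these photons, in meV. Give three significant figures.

Convert to SI: λ = 14.24 cm = 0.1424 m.
Apply E = hc/λ: E = 1.395e-24 J.
Converting to meV: E = 0.008707 meV ≈ 8.71e-3 meV.

8.71e-3 meV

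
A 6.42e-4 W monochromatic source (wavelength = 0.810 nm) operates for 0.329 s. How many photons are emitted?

8.61e11 photons

Total energy: E_total = P·t = 6.42e-4 × 0.329 = 2.112e-4 J.
Per-photon energy: E = 2.452e-16 J.
N = E_total / E_photon = 8.61e11.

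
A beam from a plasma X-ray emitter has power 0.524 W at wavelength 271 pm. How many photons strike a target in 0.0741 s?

Total energy: E_total = P·t = 0.524 × 0.0741 = 0.03883 J.
Per-photon energy: E = 7.330·10^-16 J.
N = E_total / E_photon = 5.30·10^13.

5.30·10^13 photons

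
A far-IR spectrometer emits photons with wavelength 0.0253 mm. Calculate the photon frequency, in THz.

11.8 THz

First convert: λ = 0.0253 mm = 2.53e-5 m.
For a photon f = c/λ, so f = 1.185e13 Hz.
Converting to THz: f = 11.85 THz ≈ 11.8 THz.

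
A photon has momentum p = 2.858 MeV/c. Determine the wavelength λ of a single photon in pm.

Use h = 6.62607015 × 10^-34 J·s, c = 2.99792458 × 10^8 m/s, 1 eV = 1.602176634 × 10^-19 J.
First convert: p = 2.858 MeV/c = 1.5274 × 10^-21 kg·m/s.
For a photon λ = h/p, so λ = 4.338 × 10^-13 m.
Converting to pm: λ = 0.4338 pm ≈ 0.434 pm.

0.434 pm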